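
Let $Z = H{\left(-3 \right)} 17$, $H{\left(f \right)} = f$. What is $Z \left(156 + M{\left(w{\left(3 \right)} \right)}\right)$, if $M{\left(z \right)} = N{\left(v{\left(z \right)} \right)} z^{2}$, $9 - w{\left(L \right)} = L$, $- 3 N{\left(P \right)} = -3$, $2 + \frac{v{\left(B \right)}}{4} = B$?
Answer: $-9792$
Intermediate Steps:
$v{\left(B \right)} = -8 + 4 B$
$N{\left(P \right)} = 1$ ($N{\left(P \right)} = \left(- \frac{1}{3}\right) \left(-3\right) = 1$)
$w{\left(L \right)} = 9 - L$
$M{\left(z \right)} = z^{2}$ ($M{\left(z \right)} = 1 z^{2} = z^{2}$)
$Z = -51$ ($Z = \left(-3\right) 17 = -51$)
$Z \left(156 + M{\left(w{\left(3 \right)} \right)}\right) = - 51 \left(156 + \left(9 - 3\right)^{2}\right) = - 51 \left(156 + 6^{2}\right) = - 51 \left(156 + 36\right) = \left(-51\right) 192 = -9792$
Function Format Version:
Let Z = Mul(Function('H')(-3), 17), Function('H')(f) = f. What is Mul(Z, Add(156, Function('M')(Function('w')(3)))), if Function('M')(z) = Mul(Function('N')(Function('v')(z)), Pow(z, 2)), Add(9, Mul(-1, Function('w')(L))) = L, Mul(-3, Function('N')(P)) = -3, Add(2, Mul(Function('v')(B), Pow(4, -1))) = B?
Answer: -9792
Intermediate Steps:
Function('v')(B) = Add(-8, Mul(4, B))
Function('N')(P) = 1 (Function('N')(P) = Mul(Rational(-1, 3), -3) = 1)
Function('w')(L) = Add(9, Mul(-1, L))
Function('M')(z) = Pow(z, 2) (Function('M')(z) = Mul(1, Pow(z, 2)) = Pow(z, 2))
Z = -51 (Z = Mul(-3, 17) = -51)
Mul(Z, Add(156, Function('M')(Function('w')(3)))) = Mul(-51, Add(156, Pow(Add(9, Mul(-1, 3)), 2))) = Mul(-51, Add(156, Pow(Add(9, -3), 2))) = Mul(-51, Add(156, Pow(6, 2))) = Mul(-51, Add(156, 36)) = Mul(-51, 192) = -9792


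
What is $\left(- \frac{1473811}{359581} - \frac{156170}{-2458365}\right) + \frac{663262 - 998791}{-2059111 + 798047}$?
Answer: $- \frac{120046458155712637}{31850201455229976} \approx -3.7691$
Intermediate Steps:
$\left(- \frac{1473811}{359581} - \frac{156170}{-2458365}\right) + \frac{663262 - 998791}{-2059111 + 798047} = \left(\left(-1473811\right) \frac{1}{359581} - - \frac{4462}{70239}\right) - \frac{335529}{-1261064} = \left(- \frac{1473811}{359581} + \frac{4462}{70239}\right) - - \frac{335529}{1261064} = - \frac{101914560407}{25256609859} + \frac{335529}{1261064} = - \frac{120046458155712637}{31850201455229976}$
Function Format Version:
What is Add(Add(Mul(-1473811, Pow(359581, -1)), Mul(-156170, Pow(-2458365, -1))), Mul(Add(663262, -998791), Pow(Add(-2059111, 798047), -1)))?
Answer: Rational(-120046458155712637, 31850201455229976) ≈ -3.7691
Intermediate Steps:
Add(Add(Mul(-1473811, Pow(359581, -1)), Mul(-156170, Pow(-2458365, -1))), Mul(Add(663262, -998791), Pow(Add(-2059111, 798047), -1))) = Add(Add(Mul(-1473811, Rational(1, 359581)), Mul(-156170, Rational(-1, 2458365))), Mul(-335529, Pow(-1261064, -1))) = Add(Add(Rational(-1473811, 359581), Rational(4462, 70239)), Mul(-335529, Rational(-1, 1261064))) = Add(Rational(-101914560407, 25256609859), Rational(335529, 1261064)) = Rational(-120046458155712637, 31850201455229976)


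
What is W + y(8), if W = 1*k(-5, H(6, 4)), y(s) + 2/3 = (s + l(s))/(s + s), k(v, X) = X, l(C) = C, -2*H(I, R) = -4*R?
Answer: 25/3 ≈ 8.3333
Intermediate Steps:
H(I, R) = 2*R (H(I, R) = -(-2)*R = 2*R)
y(s) = 1/3 (y(s) = -2/3 + (s + s)/(s + s) = -2/3 + (2*s)/((2*s)) = -2/3 + (2*s)*(1/(2*s)) = -2/3 + 1 = 1/3)
W = 8 (W = 1*(2*4) = 1*8 = 8)
W + y(8) = 8 + 1/3 = 25/3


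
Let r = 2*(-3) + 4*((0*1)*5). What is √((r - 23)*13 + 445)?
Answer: 2*√17 ≈ 8.2462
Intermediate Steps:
r = -6 (r = -6 + 4*(0*5) = -6 + 4*0 = -6 + 0 = -6)
√((r - 23)*13 + 445) = √((-6 - 23)*13 + 445) = √(-29*13 + 445) = √(-377 + 445) = √68 = 2*√17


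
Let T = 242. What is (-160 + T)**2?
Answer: 6724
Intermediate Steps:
(-160 + T)**2 = (-160 + 242)**2 = 82**2 = 6724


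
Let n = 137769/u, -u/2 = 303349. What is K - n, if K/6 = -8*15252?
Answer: -444161041239/606698 ≈ -7.3210e+5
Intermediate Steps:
K = -732096 (K = 6*(-8*15252) = 6*(-122016) = -732096)
u = -606698 (u = -2*303349 = -606698)
n = -137769/606698 (n = 137769/(-606698) = 137769*(-1/606698) = -137769/606698 ≈ -0.22708)
K - n = -732096 - 1*(-137769/606698) = -732096 + 137769/606698 = -444161041239/606698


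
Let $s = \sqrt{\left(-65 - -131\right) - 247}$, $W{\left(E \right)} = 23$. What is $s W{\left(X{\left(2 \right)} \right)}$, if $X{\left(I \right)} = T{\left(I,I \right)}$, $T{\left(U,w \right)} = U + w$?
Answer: $23 i \sqrt{181} \approx 309.43 i$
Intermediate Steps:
$X{\left(I \right)} = 2 I$ ($X{\left(I \right)} = I + I = 2 I$)
$s = i \sqrt{181}$ ($s = \sqrt{\left(-65 + 131\right) - 247} = \sqrt{66 - 247} = \sqrt{-181} = i \sqrt{181} \approx 13.454 i$)
$s W{\left(X{\left(2 \right)} \right)} = i \sqrt{181} \cdot 23 = 23 i \sqrt{181}$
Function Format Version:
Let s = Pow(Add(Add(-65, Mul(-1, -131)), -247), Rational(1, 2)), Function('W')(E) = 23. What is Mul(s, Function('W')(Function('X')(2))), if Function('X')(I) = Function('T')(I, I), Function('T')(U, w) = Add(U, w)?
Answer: Mul(23, I, Pow(181, Rational(1, 2))) ≈ Mul(309.43, I)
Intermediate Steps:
Function('X')(I) = Mul(2, I) (Function('X')(I) = Add(I, I) = Mul(2, I))
s = Mul(I, Pow(181, Rational(1, 2))) (s = Pow(Add(Add(-65, 131), -247), Rational(1, 2)) = Pow(Add(66, -247), Rational(1, 2)) = Pow(-181, Rational(1, 2)) = Mul(I, Pow(181, Rational(1, 2))) ≈ Mul(13.454, I))
Mul(s, Function('W')(Function('X')(2))) = Mul(Mul(I, Pow(181, Rational(1, 2))), 23) = Mul(23, I, Pow(181, Rational(1, 2)))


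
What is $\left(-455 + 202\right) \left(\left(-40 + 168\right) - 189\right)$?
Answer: $15433$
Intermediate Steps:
$\left(-455 + 202\right) \left(\left(-40 + 168\right) - 189\right) = - 253 \left(128 - 189\right) = \left(-253\right) \left(-61\right) = 15433$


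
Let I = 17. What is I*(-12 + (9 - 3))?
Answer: -102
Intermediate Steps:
I*(-12 + (9 - 3)) = 17*(-12 + (9 - 3)) = 17*(-12 + 6) = 17*(-6) = -102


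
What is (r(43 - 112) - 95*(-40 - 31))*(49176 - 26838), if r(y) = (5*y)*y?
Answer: 682425900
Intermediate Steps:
r(y) = 5*y**2
(r(43 - 112) - 95*(-40 - 31))*(49176 - 26838) = (5*(43 - 112)**2 - 95*(-40 - 31))*(49176 - 26838) = (5*(-69)**2 - 95*(-71))*22338 = (5*4761 + 6745)*22338 = (23805 + 6745)*22338 = 30550*22338 = 682425900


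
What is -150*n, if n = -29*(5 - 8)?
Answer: -13050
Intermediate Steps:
n = 87 (n = -29*(-3) = 87)
-150*n = -150*87 = -13050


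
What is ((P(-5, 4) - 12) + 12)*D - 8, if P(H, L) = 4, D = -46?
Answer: -192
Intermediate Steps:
((P(-5, 4) - 12) + 12)*D - 8 = ((4 - 12) + 12)*(-46) - 8 = (-8 + 12)*(-46) - 8 = 4*(-46) - 8 = -184 - 8 = -192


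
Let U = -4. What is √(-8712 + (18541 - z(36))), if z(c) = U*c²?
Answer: √15013 ≈ 122.53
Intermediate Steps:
z(c) = -4*c²
√(-8712 + (18541 - z(36))) = √(-8712 + (18541 - (-4)*36²)) = √(-8712 + (18541 - (-4)*1296)) = √(-8712 + (18541 - 1*(-5184))) = √(-8712 + (18541 + 5184)) = √(-8712 + 23725) = √15013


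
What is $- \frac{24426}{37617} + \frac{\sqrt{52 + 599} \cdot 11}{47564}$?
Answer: $- \frac{8142}{12539} + \frac{\sqrt{651}}{4324} \approx -0.64343$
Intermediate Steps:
$- \frac{24426}{37617} + \frac{\sqrt{52 + 599} \cdot 11}{47564} = \left(-24426\right) \frac{1}{37617} + \sqrt{651} \cdot 11 \cdot \frac{1}{47564} = - \frac{8142}{12539} + 11 \sqrt{651} \cdot \frac{1}{47564} = - \frac{8142}{12539} + \frac{\sqrt{651}}{4324}$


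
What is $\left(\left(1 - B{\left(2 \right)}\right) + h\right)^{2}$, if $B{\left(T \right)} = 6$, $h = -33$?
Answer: $1444$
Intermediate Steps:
$\left(\left(1 - B{\left(2 \right)}\right) + h\right)^{2} = \left(\left(1 - 6\right) - 33\right)^{2} = \left(-5 - 33\right)^{2} = \left(-38\right)^{2} = 1444$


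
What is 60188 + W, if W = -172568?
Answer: -112380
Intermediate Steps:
60188 + W = 60188 - 172568 = -112380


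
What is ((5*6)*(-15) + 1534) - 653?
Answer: 431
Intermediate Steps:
((5*6)*(-15) + 1534) - 653 = (30*(-15) + 1534) - 653 = (-450 + 1534) - 653 = 1084 - 653 = 431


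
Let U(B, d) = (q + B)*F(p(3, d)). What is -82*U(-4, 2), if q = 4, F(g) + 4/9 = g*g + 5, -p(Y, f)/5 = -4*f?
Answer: 0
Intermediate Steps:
p(Y, f) = 20*f (p(Y, f) = -(-20)*f = 20*f)
F(g) = 41/9 + g² (F(g) = -4/9 + (g*g + 5) = -4/9 + (g² + 5) = -4/9 + (5 + g²) = 41/9 + g²)
U(B, d) = (4 + B)*(41/9 + 400*d²) (U(B, d) = (4 + B)*(41/9 + (20*d)²) = (4 + B)*(41/9 + 400*d²))
-82*U(-4, 2) = -82*(4 - 4)*(41 + 3600*2²)/9 = -82*0*(41 + 3600*4)/9 = -82*0*(41 + 14400)/9 = -82*0*14441/9 = -82*0 = 0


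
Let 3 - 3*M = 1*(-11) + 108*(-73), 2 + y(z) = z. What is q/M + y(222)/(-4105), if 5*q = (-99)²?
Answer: 2036573/2947390 ≈ 0.69098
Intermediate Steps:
y(z) = -2 + z
q = 9801/5 (q = (⅕)*(-99)² = (⅕)*9801 = 9801/5 ≈ 1960.2)
M = 7898/3 (M = 1 - (1*(-11) + 108*(-73))/3 = 1 - (-11 - 7884)/3 = 1 - ⅓*(-7895) = 1 + 7895/3 = 7898/3 ≈ 2632.7)
q/M + y(222)/(-4105) = 9801/(5*(7898/3)) + (-2 + 222)/(-4105) = (9801/5)*(3/7898) + 220*(-1/4105) = 2673/3590 - 44/821 = 2036573/2947390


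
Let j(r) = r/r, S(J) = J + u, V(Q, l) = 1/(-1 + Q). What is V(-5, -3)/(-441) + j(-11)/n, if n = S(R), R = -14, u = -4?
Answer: -73/1323 ≈ -0.055178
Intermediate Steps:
S(J) = -4 + J (S(J) = J - 4 = -4 + J)
n = -18 (n = -4 - 14 = -18)
j(r) = 1
V(-5, -3)/(-441) + j(-11)/n = 1/(-1 - 5*(-441)) + 1/(-18) = -1/441/(-6) + 1*(-1/18) = -⅙*(-1/441) - 1/18 = 1/2646 - 1/18 = -73/1323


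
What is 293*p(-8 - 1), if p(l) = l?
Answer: -2637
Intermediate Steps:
293*p(-8 - 1) = 293*(-8 - 1) = 293*(-9) = -2637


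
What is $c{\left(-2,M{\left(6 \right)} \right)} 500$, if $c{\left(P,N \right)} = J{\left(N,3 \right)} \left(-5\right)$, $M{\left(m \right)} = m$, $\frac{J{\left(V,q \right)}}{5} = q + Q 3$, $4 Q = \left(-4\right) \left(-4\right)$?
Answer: $-187500$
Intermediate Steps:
$Q = 4$ ($Q = \frac{\left(-4\right) \left(-4\right)}{4} = \frac{1}{4} \cdot 16 = 4$)
$J{\left(V,q \right)} = 60 + 5 q$ ($J{\left(V,q \right)} = 5 \left(q + 4 \cdot 3\right) = 5 \left(q + 12\right) = 5 \left(12 + q\right) = 60 + 5 q$)
$c{\left(P,N \right)} = -375$ ($c{\left(P,N \right)} = \left(60 + 5 \cdot 3\right) \left(-5\right) = \left(60 + 15\right) \left(-5\right) = 75 \left(-5\right) = -375$)
$c{\left(-2,M{\left(6 \right)} \right)} 500 = \left(-375\right) 500 = -187500$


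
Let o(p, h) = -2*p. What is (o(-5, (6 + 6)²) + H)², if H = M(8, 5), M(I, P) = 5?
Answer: 225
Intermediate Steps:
H = 5
(o(-5, (6 + 6)²) + H)² = (-2*(-5) + 5)² = (10 + 5)² = 15² = 225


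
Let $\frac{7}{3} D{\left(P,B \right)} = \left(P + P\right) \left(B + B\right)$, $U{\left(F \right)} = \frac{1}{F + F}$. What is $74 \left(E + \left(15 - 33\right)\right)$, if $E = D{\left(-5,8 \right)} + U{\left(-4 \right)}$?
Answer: $- \frac{179635}{28} \approx -6415.5$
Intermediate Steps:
$U{\left(F \right)} = \frac{1}{2 F}$
$D{\left(P,B \right)} = \frac{12 B P}{7}$ ($D{\left(P,B \right)} = \frac{3 \left(P + P\right) \left(B + B\right)}{7} = \frac{3 \cdot 2 P 2 B}{7} = \frac{3 \cdot 4 B P}{7} = \frac{12 B P}{7}$)
$E = - \frac{3847}{56}$ ($E = \frac{12}{7} \cdot 8 \left(-5\right) + \frac{1}{2 \left(-4\right)} = - \frac{480}{7} + \frac{1}{2} \left(- \frac{1}{4}\right) = - \frac{480}{7} - \frac{1}{8} = - \frac{3847}{56} \approx -68.696$)
$74 \left(E + \left(15 - 33\right)\right) = 74 \left(- \frac{3847}{56} + \left(15 - 33\right)\right) = 74 \left(- \frac{3847}{56} - 18\right) = 74 \left(- \frac{4855}{56}\right) = - \frac{179635}{28}$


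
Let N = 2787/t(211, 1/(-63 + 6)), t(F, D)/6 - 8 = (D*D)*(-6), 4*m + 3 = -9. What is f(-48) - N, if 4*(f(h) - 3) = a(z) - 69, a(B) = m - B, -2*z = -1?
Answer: -2536265/34648 ≈ -73.201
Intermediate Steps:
m = -3 (m = -¾ + (¼)*(-9) = -¾ - 9/4 = -3)
t(F, D) = 48 - 36*D² (t(F, D) = 48 + 6*((D*D)*(-6)) = 48 + 6*(D²*(-6)) = 48 + 6*(-6*D²) = 48 - 36*D²)
z = ½ (z = -½*(-1) = ½ ≈ 0.50000)
a(B) = -3 - B
f(h) = -121/8 (f(h) = 3 + ((-3 - 1*½) - 69)/4 = 3 + ((-3 - ½) - 69)/4 = 3 + (-7/2 - 69)/4 = 3 + (¼)*(-145/2) = 3 - 145/8 = -121/8)
N = 1006107/17324 (N = 2787/(48 - 36/(-63 + 6)²) = 2787/(48 - 36*(1/(-57))²) = 2787/(48 - 36*(-1/57)²) = 2787/(48 - 36*1/3249) = 2787/(48 - 4/361) = 2787/(17324/361) = 2787*(361/17324) = 1006107/17324 ≈ 58.076)
f(-48) - N = -121/8 - 1*1006107/17324 = -121/8 - 1006107/17324 = -2536265/34648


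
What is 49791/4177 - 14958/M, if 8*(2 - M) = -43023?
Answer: 1643118321/179773903 ≈ 9.1399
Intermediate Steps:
M = 43039/8 (M = 2 - 1/8*(-43023) = 2 + 43023/8 = 43039/8 ≈ 5379.9)
49791/4177 - 14958/M = 49791/4177 - 14958/43039/8 = 49791*(1/4177) - 14958*8/43039 = 49791/4177 - 119664/43039 = 1643118321/179773903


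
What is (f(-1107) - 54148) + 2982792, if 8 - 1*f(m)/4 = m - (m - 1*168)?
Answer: 2928004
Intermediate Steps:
f(m) = -640 (f(m) = 32 - 4*(m - (m - 1*168)) = 32 - 4*(m - (m - 168)) = 32 - 4*(m - (-168 + m)) = 32 - 4*(m + (168 - m)) = 32 - 4*168 = 32 - 672 = -640)
(f(-1107) - 54148) + 2982792 = (-640 - 54148) + 2982792 = -54788 + 2982792 = 2928004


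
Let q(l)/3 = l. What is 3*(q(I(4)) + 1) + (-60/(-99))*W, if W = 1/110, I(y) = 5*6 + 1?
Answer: 102368/363 ≈ 282.01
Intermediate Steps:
I(y) = 31 (I(y) = 30 + 1 = 31)
q(l) = 3*l
W = 1/110 ≈ 0.0090909
3*(q(I(4)) + 1) + (-60/(-99))*W = 3*(3*31 + 1) - 60/(-99)*(1/110) = 3*(93 + 1) - 60*(-1/99)*(1/110) = 3*94 + (20/33)*(1/110) = 282 + 2/363 = 102368/363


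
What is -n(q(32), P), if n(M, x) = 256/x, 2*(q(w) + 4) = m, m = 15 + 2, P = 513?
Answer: -256/513 ≈ -0.49903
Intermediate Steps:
m = 17
q(w) = 9/2 (q(w) = -4 + (½)*17 = -4 + 17/2 = 9/2)
-n(q(32), P) = -256/513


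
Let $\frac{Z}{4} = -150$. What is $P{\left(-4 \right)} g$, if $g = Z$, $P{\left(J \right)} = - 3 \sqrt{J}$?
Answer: $3600 i \approx 3600.0 i$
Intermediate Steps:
$Z = -600$ ($Z = 4 \left(-150\right) = -600$)
$g = -600$
$P{\left(-4 \right)} g = - 3 \sqrt{-4} \left(-600\right) = - 3 \cdot 2 i \left(-600\right) = - 6 i \left(-600\right) = 3600 i$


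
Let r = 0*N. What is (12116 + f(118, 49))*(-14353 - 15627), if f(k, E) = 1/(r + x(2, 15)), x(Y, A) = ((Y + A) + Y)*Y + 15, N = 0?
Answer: -19251627020/53 ≈ -3.6324e+8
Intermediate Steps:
x(Y, A) = 15 + Y*(A + 2*Y) (x(Y, A) = ((A + Y) + Y)*Y + 15 = (A + 2*Y)*Y + 15 = Y*(A + 2*Y) + 15 = 15 + Y*(A + 2*Y))
r = 0 (r = 0*0 = 0)
f(k, E) = 1/53 (f(k, E) = 1/(0 + (15 + 2*2**2 + 15*2)) = 1/(0 + (15 + 2*4 + 30)) = 1/(0 + (15 + 8 + 30)) = 1/(0 + 53) = 1/53)
(12116 + f(118, 49))*(-14353 - 15627) = (12116 + 1/53)*(-14353 - 15627) = (642149/53)*(-29980) = -19251627020/53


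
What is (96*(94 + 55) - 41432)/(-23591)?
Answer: 27128/23591 ≈ 1.1499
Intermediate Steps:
(96*(94 + 55) - 41432)/(-23591) = (96*149 - 41432)*(-1/23591) = (14304 - 41432)*(-1/23591) = -27128*(-1/23591) = 27128/23591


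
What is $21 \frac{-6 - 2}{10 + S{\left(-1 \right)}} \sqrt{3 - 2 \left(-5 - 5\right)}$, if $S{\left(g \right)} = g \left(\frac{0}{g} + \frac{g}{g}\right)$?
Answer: $- \frac{56 \sqrt{23}}{3} \approx -89.522$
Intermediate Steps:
$S{\left(g \right)} = g$ ($S{\left(g \right)} = g \left(0 + 1\right) = g 1 = g$)
$21 \frac{-6 - 2}{10 + S{\left(-1 \right)}} \sqrt{3 - 2 \left(-5 - 5\right)} = 21 \frac{-6 - 2}{10 - 1} \sqrt{3 - 2 \left(-5 - 5\right)} = 21 \left(- \frac{8}{9}\right) \sqrt{3 - -20} = 21 \left(\left(-8\right) \frac{1}{9}\right) \sqrt{3 + 20} = 21 \left(- \frac{8}{9}\right) \sqrt{23} = - \frac{56 \sqrt{23}}{3}$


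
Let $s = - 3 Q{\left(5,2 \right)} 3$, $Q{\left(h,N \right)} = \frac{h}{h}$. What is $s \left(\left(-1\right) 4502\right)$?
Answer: $40518$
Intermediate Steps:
$Q{\left(h,N \right)} = 1$
$s = -9$ ($s = \left(-3\right) 1 \cdot 3 = \left(-3\right) 3 = -9$)
$s \left(\left(-1\right) 4502\right) = - 9 \left(\left(-1\right) 4502\right) = \left(-9\right) \left(-4502\right) = 40518$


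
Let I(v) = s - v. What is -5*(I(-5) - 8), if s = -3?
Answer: 30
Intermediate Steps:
I(v) = -3 - v
-5*(I(-5) - 8) = -5*((-3 - 1*(-5)) - 8) = -5*((-3 + 5) - 8) = -5*(2 - 8) = -5*(-6) = 30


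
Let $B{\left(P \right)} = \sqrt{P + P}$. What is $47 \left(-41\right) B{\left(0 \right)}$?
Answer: $0$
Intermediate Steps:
$B{\left(P \right)} = \sqrt{2} \sqrt{P}$ ($B{\left(P \right)} = \sqrt{2 P} = \sqrt{2} \sqrt{P}$)
$47 \left(-41\right) B{\left(0 \right)} = 47 \left(-41\right) \sqrt{2} \sqrt{0} = - 1927 \sqrt{2} \cdot 0 = \left(-1927\right) 0 = 0$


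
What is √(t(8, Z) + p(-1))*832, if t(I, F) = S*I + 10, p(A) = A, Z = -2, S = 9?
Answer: 7488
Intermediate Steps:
t(I, F) = 10 + 9*I (t(I, F) = 9*I + 10 = 10 + 9*I)
√(t(8, Z) + p(-1))*832 = √((10 + 9*8) - 1)*832 = √((10 + 72) - 1)*832 = √(82 - 1)*832 = √81*832 = 9*832 = 7488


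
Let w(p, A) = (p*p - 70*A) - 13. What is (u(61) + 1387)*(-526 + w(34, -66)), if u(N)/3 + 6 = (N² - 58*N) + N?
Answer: 11002937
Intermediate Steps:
w(p, A) = -13 + p² - 70*A (w(p, A) = (p² - 70*A) - 13 = -13 + p² - 70*A)
u(N) = -18 - 171*N + 3*N² (u(N) = -18 + 3*((N² - 58*N) + N) = -18 + 3*(N² - 57*N) = -18 + (-171*N + 3*N²) = -18 - 171*N + 3*N²)
(u(61) + 1387)*(-526 + w(34, -66)) = ((-18 - 171*61 + 3*61²) + 1387)*(-526 + (-13 + 34² - 70*(-66))) = ((-18 - 10431 + 3*3721) + 1387)*(-526 + (-13 + 1156 + 4620)) = ((-18 - 10431 + 11163) + 1387)*(-526 + 5763) = (714 + 1387)*5237 = 2101*5237 = 11002937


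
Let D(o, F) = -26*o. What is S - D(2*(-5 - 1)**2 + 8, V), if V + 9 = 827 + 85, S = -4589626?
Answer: -4587546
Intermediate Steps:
V = 903 (V = -9 + (827 + 85) = -9 + 912 = 903)
S - D(2*(-5 - 1)**2 + 8, V) = -4589626 - (-26)*(2*(-5 - 1)**2 + 8) = -4589626 - (-26)*(2*(-6)**2 + 8) = -4589626 - (-26)*(2*36 + 8) = -4589626 - (-26)*(72 + 8) = -4589626 - (-26)*80 = -4589626 - 1*(-2080) = -4589626 + 2080 = -4587546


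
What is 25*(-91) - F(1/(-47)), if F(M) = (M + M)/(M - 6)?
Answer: -643827/283 ≈ -2275.0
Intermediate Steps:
F(M) = 2*M/(-6 + M) (F(M) = (2*M)/(-6 + M) = 2*M/(-6 + M))
25*(-91) - F(1/(-47)) = 25*(-91) - 2/((-47)*(-6 + 1/(-47))) = -2275 - 2*(-1)/(47*(-6 - 1/47)) = -2275 - 2*(-1)/(47*(-283/47)) = -2275 - 2*(-1)*(-47)/(47*283) = -2275 - 1*2/283 = -2275 - 2/283 = -643827/283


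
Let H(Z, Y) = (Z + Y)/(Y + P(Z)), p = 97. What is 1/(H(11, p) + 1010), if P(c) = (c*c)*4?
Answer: 581/586918 ≈ 0.00098992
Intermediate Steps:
P(c) = 4*c² (P(c) = c²*4 = 4*c²)
H(Z, Y) = (Y + Z)/(Y + 4*Z²) (H(Z, Y) = (Z + Y)/(Y + 4*Z²) = (Y + Z)/(Y + 4*Z²))
1/(H(11, p) + 1010) = 1/((97 + 11)/(97 + 4*11²) + 1010) = 1/(108/(97 + 4*121) + 1010) = 1/(108/(97 + 484) + 1010) = 1/(108/581 + 1010) = 1/(586918/581) = 581/586918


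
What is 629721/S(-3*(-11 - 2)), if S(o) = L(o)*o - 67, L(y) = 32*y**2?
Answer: 629721/1898141 ≈ 0.33176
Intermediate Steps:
S(o) = -67 + 32*o**3 (S(o) = (32*o**2)*o - 67 = 32*o**3 - 67 = -67 + 32*o**3)
629721/S(-3*(-11 - 2)) = 629721/(-67 + 32*(-3*(-11 - 2))**3) = 629721/(-67 + 32*(-3*(-13))**3) = 629721/(-67 + 32*39**3) = 629721/(-67 + 32*59319) = 629721/(-67 + 1898208) = 629721/1898141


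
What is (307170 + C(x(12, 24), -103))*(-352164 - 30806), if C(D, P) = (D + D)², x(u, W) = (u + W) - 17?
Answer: -118189903580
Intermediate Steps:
x(u, W) = -17 + W + u (x(u, W) = (W + u) - 17 = -17 + W + u)
C(D, P) = 4*D² (C(D, P) = (2*D)² = 4*D²)
(307170 + C(x(12, 24), -103))*(-352164 - 30806) = (307170 + 4*(-17 + 24 + 12)²)*(-352164 - 30806) = (307170 + 4*19²)*(-382970) = (307170 + 4*361)*(-382970) = (307170 + 1444)*(-382970) = 308614*(-382970) = -118189903580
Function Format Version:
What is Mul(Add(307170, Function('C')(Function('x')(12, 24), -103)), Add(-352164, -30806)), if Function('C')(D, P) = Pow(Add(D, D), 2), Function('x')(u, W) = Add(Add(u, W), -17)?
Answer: -118189903580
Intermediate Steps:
Function('x')(u, W) = Add(-17, W, u) (Function('x')(u, W) = Add(Add(W, u), -17) = Add(-17, W, u))
Function('C')(D, P) = Mul(4, Pow(D, 2)) (Function('C')(D, P) = Pow(Mul(2, D), 2) = Mul(4, Pow(D, 2)))
Mul(Add(307170, Function('C')(Function('x')(12, 24), -103)), Add(-352164, -30806)) = Mul(Add(307170, Mul(4, Pow(Add(-17, 24, 12), 2))), Add(-352164, -30806)) = Mul(Add(307170, Mul(4, Pow(19, 2))), -382970) = Mul(Add(307170, Mul(4, 361)), -382970) = Mul(Add(307170, 1444), -382970) = Mul(308614, -382970) = -118189903580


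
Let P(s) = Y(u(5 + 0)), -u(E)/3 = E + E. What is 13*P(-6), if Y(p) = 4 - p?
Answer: 442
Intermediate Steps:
u(E) = -6*E (u(E) = -3*(E + E) = -6*E)
P(s) = 34 (P(s) = 4 - (-6)*(5 + 0) = 4 - (-6)*5 = 4 - 1*(-30) = 4 + 30 = 34)
13*P(-6) = 13*34 = 442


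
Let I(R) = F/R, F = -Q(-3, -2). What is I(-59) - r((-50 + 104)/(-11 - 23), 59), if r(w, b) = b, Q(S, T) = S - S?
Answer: -59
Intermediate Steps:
Q(S, T) = 0
F = 0 (F = -1*0 = 0)
I(R) = 0 (I(R) = 0/R = 0)
I(-59) - r((-50 + 104)/(-11 - 23), 59) = 0 - 1*59 = 0 - 59 = -59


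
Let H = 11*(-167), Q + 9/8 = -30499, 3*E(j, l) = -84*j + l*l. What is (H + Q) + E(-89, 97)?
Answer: -641011/24 ≈ -26709.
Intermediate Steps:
E(j, l) = -28*j + l²/3 (E(j, l) = (-84*j + l*l)/3 = (-84*j + l²)/3 = (l² - 84*j)/3 = -28*j + l²/3)
Q = -244001/8 (Q = -9/8 - 30499 = -244001/8 ≈ -30500.)
H = -1837
(H + Q) + E(-89, 97) = (-1837 - 244001/8) + (-28*(-89) + (⅓)*97²) = -258697/8 + (2492 + (⅓)*9409) = -258697/8 + (2492 + 9409/3) = -258697/8 + 16885/3 = -641011/24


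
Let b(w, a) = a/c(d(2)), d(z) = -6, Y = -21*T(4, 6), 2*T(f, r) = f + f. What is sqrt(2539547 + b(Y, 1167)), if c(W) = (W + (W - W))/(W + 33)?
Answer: sqrt(10137182)/2 ≈ 1591.9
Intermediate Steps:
T(f, r) = f (T(f, r) = (f + f)/2 = (2*f)/2 = f)
Y = -84 (Y = -21*4 = -84)
c(W) = W/(33 + W) (c(W) = (W + 0)/(33 + W) = W/(33 + W))
b(w, a) = -9*a/2 (b(w, a) = a/((-6/(33 - 6))) = a/((-6/27)) = a/((-6*1/27)) = a/(-2/9) = a*(-9/2) = -9*a/2)
sqrt(2539547 + b(Y, 1167)) = sqrt(2539547 - 9/2*1167) = sqrt(2539547 - 10503/2) = sqrt(5068591/2) = sqrt(10137182)/2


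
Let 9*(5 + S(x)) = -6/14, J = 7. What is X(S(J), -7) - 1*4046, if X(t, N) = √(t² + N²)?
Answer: -4046 + √32845/21 ≈ -4037.4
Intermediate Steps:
S(x) = -106/21 (S(x) = -5 + (-6/14)/9 = -5 + (-6*1/14)/9 = -5 + (⅑)*(-3/7) = -5 - 1/21 = -106/21)
X(t, N) = √(N² + t²)
X(S(J), -7) - 1*4046 = √((-7)² + (-106/21)²) - 1*4046 = √(49 + 11236/441) - 4046 = √(32845/441) - 4046 = √32845/21 - 4046 = -4046 + √32845/21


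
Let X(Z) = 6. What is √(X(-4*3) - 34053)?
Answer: 3*I*√3783 ≈ 184.52*I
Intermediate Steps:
√(X(-4*3) - 34053) = √(6 - 34053) = √(-34047) = 3*I*√3783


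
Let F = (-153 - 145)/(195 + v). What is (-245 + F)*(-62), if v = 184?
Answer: 5775486/379 ≈ 15239.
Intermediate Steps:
F = -298/379 (F = (-153 - 145)/(195 + 184) = -298/379 ≈ -0.78628)
(-245 + F)*(-62) = (-245 - 298/379)*(-62) = -93153/379*(-62) = 5775486/379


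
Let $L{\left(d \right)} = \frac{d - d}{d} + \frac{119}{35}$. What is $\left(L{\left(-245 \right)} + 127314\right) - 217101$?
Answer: $- \frac{448918}{5} \approx -89784.0$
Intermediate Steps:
$L{\left(d \right)} = \frac{17}{5}$ ($L{\left(d \right)} = \frac{0}{d} + 119 \cdot \frac{1}{35} = 0 + \frac{17}{5} = \frac{17}{5}$)
$\left(L{\left(-245 \right)} + 127314\right) - 217101 = \left(\frac{17}{5} + 127314\right) - 217101 = \frac{636587}{5} - 217101 = - \frac{448918}{5}$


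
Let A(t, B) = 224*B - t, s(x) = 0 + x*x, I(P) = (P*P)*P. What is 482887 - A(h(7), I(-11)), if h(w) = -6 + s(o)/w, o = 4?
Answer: 5467191/7 ≈ 7.8103e+5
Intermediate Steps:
I(P) = P³ (I(P) = P²*P = P³)
s(x) = x² (s(x) = 0 + x² = x²)
h(w) = -6 + 16/w (h(w) = -6 + 4²/w = -6 + 16/w)
A(t, B) = -t + 224*B
482887 - A(h(7), I(-11)) = 482887 - (-(-6 + 16/7) + 224*(-11)³) = 482887 - (-(-6 + 16*(⅐)) + 224*(-1331)) = 482887 - (-(-6 + 16/7) - 298144) = 482887 - (-1*(-26/7) - 298144) = 482887 - (26/7 - 298144) = 482887 - 1*(-2086982/7) = 482887 + 2086982/7 = 5467191/7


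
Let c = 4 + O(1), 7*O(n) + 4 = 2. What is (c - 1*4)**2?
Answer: 4/49 ≈ 0.081633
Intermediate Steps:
O(n) = -2/7 (O(n) = -4/7 + (1/7)*2 = -4/7 + 2/7 = -2/7)
c = 26/7 (c = 4 - 2/7 = 26/7 ≈ 3.7143)
(c - 1*4)**2 = (26/7 - 1*4)**2 = (26/7 - 4)**2 = (-2/7)**2 = 4/49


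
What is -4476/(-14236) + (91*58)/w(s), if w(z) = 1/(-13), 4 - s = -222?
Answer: -244196107/3559 ≈ -68614.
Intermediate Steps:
s = 226 (s = 4 - 1*(-222) = 4 + 222 = 226)
w(z) = -1/13
-4476/(-14236) + (91*58)/w(s) = -4476/(-14236) + (91*58)/(-1/13) = -4476*(-1/14236) + 5278*(-13) = 1119/3559 - 68614 = -244196107/3559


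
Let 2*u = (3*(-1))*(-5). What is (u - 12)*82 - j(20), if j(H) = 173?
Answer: -542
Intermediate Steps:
u = 15/2 (u = ((3*(-1))*(-5))/2 = (-3*(-5))/2 = (1/2)*15 = 15/2 ≈ 7.5000)
(u - 12)*82 - j(20) = (15/2 - 12)*82 - 1*173 = -9/2*82 - 173 = -369 - 173 = -542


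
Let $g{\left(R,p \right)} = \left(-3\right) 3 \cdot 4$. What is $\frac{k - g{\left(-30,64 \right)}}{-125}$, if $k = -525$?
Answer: $\frac{489}{125} \approx 3.912$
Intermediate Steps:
$g{\left(R,p \right)} = -36$ ($g{\left(R,p \right)} = \left(-9\right) 4 = -36$)
$\frac{k - g{\left(-30,64 \right)}}{-125} = \frac{-525 - -36}{-125} = \left(-525 + 36\right) \left(- \frac{1}{125}\right) = \left(-489\right) \left(- \frac{1}{125}\right) = \frac{489}{125}$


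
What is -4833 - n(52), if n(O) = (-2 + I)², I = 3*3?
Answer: -4882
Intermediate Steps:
I = 9
n(O) = 49 (n(O) = (-2 + 9)² = 7² = 49)
-4833 - n(52) = -4833 - 1*49 = -4833 - 49 = -4882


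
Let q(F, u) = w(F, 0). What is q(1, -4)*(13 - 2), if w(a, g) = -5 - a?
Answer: -66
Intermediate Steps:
q(F, u) = -5 - F
q(1, -4)*(13 - 2) = (-5 - 1*1)*(13 - 2) = (-5 - 1)*11 = -6*11 = -66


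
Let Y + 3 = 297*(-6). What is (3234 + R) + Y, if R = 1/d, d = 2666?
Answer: 3863035/2666 ≈ 1449.0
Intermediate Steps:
Y = -1785 (Y = -3 + 297*(-6) = -3 - 1782 = -1785)
R = 1/2666 ≈ 0.00037509
(3234 + R) + Y = (3234 + 1/2666) - 1785 = 8621845/2666 - 1785 = 3863035/2666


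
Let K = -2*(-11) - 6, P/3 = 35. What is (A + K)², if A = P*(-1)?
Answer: 7921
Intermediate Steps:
P = 105 (P = 3*35 = 105)
A = -105 (A = 105*(-1) = -105)
K = 16 (K = 22 - 6 = 16)
(A + K)² = (-105 + 16)² = (-89)² = 7921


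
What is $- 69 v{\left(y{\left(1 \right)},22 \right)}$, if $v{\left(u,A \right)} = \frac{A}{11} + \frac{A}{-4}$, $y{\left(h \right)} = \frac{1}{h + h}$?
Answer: $\frac{483}{2} \approx 241.5$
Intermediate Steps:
$y{\left(h \right)} = \frac{1}{2 h}$
$v{\left(u,A \right)} = - \frac{7 A}{44}$ ($v{\left(u,A \right)} = A \frac{1}{11} + A \left(- \frac{1}{4}\right) = \frac{A}{11} - \frac{A}{4} = - \frac{7 A}{44}$)
$- 69 v{\left(y{\left(1 \right)},22 \right)} = - 69 \left(\left(- \frac{7}{44}\right) 22\right) = \left(-69\right) \left(- \frac{7}{2}\right) = \frac{483}{2}$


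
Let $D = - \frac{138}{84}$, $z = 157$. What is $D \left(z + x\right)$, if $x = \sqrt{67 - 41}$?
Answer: $- \frac{3611}{14} - \frac{23 \sqrt{26}}{14} \approx -266.31$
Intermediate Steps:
$D = - \frac{23}{14}$ ($D = \left(-138\right) \frac{1}{84} = - \frac{23}{14} \approx -1.6429$)
$x = \sqrt{26} \approx 5.099$
$D \left(z + x\right) = - \frac{23 \left(157 + \sqrt{26}\right)}{14} = - \frac{3611}{14} - \frac{23 \sqrt{26}}{14}$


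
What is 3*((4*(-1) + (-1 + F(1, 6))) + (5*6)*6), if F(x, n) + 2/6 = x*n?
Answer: 542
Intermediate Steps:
F(x, n) = -⅓ + n*x (F(x, n) = -⅓ + x*n = -⅓ + n*x)
3*((4*(-1) + (-1 + F(1, 6))) + (5*6)*6) = 3*((4*(-1) + (-1 + (-⅓ + 6*1))) + (5*6)*6) = 3*((-4 + (-1 + (-⅓ + 6))) + 30*6) = 3*((-4 + (-1 + 17/3)) + 180) = 3*((-4 + 14/3) + 180) = 3*(⅔ + 180) = 3*(542/3) = 542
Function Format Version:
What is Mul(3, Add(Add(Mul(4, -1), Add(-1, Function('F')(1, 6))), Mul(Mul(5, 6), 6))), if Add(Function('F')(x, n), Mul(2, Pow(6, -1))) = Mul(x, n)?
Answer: 542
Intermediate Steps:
Function('F')(x, n) = Add(Rational(-1, 3), Mul(n, x)) (Function('F')(x, n) = Add(Rational(-1, 3), Mul(x, n)) = Add(Rational(-1, 3), Mul(n, x)))
Mul(3, Add(Add(Mul(4, -1), Add(-1, Function('F')(1, 6))), Mul(Mul(5, 6), 6))) = Mul(3, Add(Add(Mul(4, -1), Add(-1, Add(Rational(-1, 3), Mul(6, 1)))), Mul(Mul(5, 6), 6))) = Mul(3, Add(Add(-4, Add(-1, Add(Rational(-1, 3), 6))), Mul(30, 6))) = Mul(3, Add(Add(-4, Add(-1, Rational(17, 3))), 180)) = Mul(3, Add(Add(-4, Rational(14, 3)), 180)) = Mul(3, Add(Rational(2, 3), 180)) = Mul(3, Rational(542, 3)) = 542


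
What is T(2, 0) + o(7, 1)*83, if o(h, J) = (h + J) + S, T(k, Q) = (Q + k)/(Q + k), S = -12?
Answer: -331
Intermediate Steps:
T(k, Q) = 1
o(h, J) = -12 + J + h (o(h, J) = (h + J) - 12 = (J + h) - 12 = -12 + J + h)
T(2, 0) + o(7, 1)*83 = 1 + (-12 + 1 + 7)*83 = 1 - 4*83 = 1 - 332 = -331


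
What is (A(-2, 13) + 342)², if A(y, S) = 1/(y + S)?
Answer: 14160169/121 ≈ 1.1703e+5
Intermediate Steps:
A(y, S) = 1/(S + y)
(A(-2, 13) + 342)² = (1/(13 - 2) + 342)² = (1/11 + 342)² = (3763/11)² = 14160169/121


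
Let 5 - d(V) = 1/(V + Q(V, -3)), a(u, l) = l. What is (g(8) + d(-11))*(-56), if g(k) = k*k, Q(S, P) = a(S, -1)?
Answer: -11606/3 ≈ -3868.7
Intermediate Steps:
Q(S, P) = -1
d(V) = 5 - 1/(-1 + V) (d(V) = 5 - 1/(V - 1) = 5 - 1/(-1 + V))
g(k) = k²
(g(8) + d(-11))*(-56) = (8² + (-6 + 5*(-11))/(-1 - 11))*(-56) = (64 + (-6 - 55)/(-12))*(-56) = (64 - 1/12*(-61))*(-56) = (64 + 61/12)*(-56) = (829/12)*(-56) = -11606/3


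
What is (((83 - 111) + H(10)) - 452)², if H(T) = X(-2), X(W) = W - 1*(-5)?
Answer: 227529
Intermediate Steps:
X(W) = 5 + W (X(W) = W + 5 = 5 + W)
H(T) = 3 (H(T) = 5 - 2 = 3)
(((83 - 111) + H(10)) - 452)² = (((83 - 111) + 3) - 452)² = ((-28 + 3) - 452)² = (-25 - 452)² = (-477)² = 227529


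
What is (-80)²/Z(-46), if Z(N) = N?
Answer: -3200/23 ≈ -139.13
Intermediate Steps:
(-80)²/Z(-46) = (-80)²/(-46) = 6400*(-1/46) = -3200/23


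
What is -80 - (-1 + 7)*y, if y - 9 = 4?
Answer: -158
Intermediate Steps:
y = 13 (y = 9 + 4 = 13)
-80 - (-1 + 7)*y = -80 - (-1 + 7)*13 = -80 - 6*13 = -80 - 1*78 = -80 - 78 = -158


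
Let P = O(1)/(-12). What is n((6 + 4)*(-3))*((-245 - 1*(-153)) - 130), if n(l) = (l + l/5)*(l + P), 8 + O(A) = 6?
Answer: -238428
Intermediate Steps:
O(A) = -2 (O(A) = -8 + 6 = -2)
P = ⅙ (P = -2/(-12) = -2*(-1/12) = ⅙ ≈ 0.16667)
n(l) = 6*l*(⅙ + l)/5 (n(l) = (l + l/5)*(l + ⅙) = (l + l*(⅕))*(⅙ + l) = (l + l/5)*(⅙ + l) = (6*l/5)*(⅙ + l) = 6*l*(⅙ + l)/5)
n((6 + 4)*(-3))*((-245 - 1*(-153)) - 130) = (((6 + 4)*(-3))*(1 + 6*((6 + 4)*(-3)))/5)*((-245 - 1*(-153)) - 130) = ((10*(-3))*(1 + 6*(10*(-3)))/5)*((-245 + 153) - 130) = ((⅕)*(-30)*(1 + 6*(-30)))*(-92 - 130) = ((⅕)*(-30)*(1 - 180))*(-222) = ((⅕)*(-30)*(-179))*(-222) = 1074*(-222) = -238428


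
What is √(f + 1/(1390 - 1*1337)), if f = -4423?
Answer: I*√12424154/53 ≈ 66.505*I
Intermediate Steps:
√(f + 1/(1390 - 1*1337)) = √(-4423 + 1/(1390 - 1*1337)) = √(-4423 + 1/(1390 - 1337)) = √(-4423 + 1/53) = √(-234418/53) = I*√12424154/53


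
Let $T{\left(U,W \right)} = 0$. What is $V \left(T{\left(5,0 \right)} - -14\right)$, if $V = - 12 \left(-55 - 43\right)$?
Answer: $16464$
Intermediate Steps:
$V = 1176$ ($V = - 12 \left(-55 - 43\right) = \left(-12\right) \left(-98\right) = 1176$)
$V \left(T{\left(5,0 \right)} - -14\right) = 1176 \left(0 - -14\right) = 1176 \left(0 + 14\right) = 1176 \cdot 14 = 16464$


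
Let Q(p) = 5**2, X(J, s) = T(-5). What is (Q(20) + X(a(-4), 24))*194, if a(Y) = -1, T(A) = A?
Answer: 3880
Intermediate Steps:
X(J, s) = -5
Q(p) = 25
(Q(20) + X(a(-4), 24))*194 = (25 - 5)*194 = 20*194 = 3880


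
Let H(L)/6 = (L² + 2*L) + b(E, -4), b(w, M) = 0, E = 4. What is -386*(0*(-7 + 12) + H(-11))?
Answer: -229284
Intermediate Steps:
H(L) = 6*L² + 12*L (H(L) = 6*((L² + 2*L) + 0) = 6*(L² + 2*L) = 6*L² + 12*L)
-386*(0*(-7 + 12) + H(-11)) = -386*(0*(-7 + 12) + 6*(-11)*(2 - 11)) = -386*(0*5 + 6*(-11)*(-9)) = -386*(0 + 594) = -386*594 = -229284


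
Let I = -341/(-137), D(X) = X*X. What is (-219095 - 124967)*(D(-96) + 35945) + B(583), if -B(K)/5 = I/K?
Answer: -112822753893457/7261 ≈ -1.5538e+10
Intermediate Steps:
D(X) = X²
I = 341/137 (I = -341*(-1/137) = 341/137 ≈ 2.4891)
B(K) = -1705/(137*K)
(-219095 - 124967)*(D(-96) + 35945) + B(583) = (-219095 - 124967)*((-96)² + 35945) - 1705/137/583 = -344062*(9216 + 35945) - 1705/137*1/583 = -344062*45161 - 155/7261 = -15538183982 - 155/7261 = -112822753893457/7261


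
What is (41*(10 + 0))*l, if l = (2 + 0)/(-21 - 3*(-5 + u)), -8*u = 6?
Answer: -656/3 ≈ -218.67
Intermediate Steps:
u = -¾ (u = -⅛*6 = -¾ ≈ -0.75000)
l = -8/15 (l = (2 + 0)/(-21 - 3*(-5 - ¾)) = 2/(-21 - 3*(-23/4)) = 2/(-21 + 69/4) = 2/(-15/4) = 2*(-4/15) = -8/15 ≈ -0.53333)
(41*(10 + 0))*l = (41*(10 + 0))*(-8/15) = (41*10)*(-8/15) = 410*(-8/15) = -656/3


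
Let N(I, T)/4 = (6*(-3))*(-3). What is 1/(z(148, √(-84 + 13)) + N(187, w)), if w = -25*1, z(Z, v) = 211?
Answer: 1/427 ≈ 0.0023419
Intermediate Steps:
w = -25
N(I, T) = 216 (N(I, T) = 4*((6*(-3))*(-3)) = 4*(-18*(-3)) = 4*54 = 216)
1/(z(148, √(-84 + 13)) + N(187, w)) = 1/(211 + 216) = 1/427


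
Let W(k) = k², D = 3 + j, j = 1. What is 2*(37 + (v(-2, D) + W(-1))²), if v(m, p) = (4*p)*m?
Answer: 1996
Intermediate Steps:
D = 4 (D = 3 + 1 = 4)
v(m, p) = 4*m*p
2*(37 + (v(-2, D) + W(-1))²) = 2*(37 + (4*(-2)*4 + (-1)²)²) = 2*(37 + (-32 + 1)²) = 2*(37 + (-31)²) = 2*(37 + 961) = 2*998 = 1996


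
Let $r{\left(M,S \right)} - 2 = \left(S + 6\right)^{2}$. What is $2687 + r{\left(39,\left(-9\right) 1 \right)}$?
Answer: $2698$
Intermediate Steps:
$r{\left(M,S \right)} = 2 + \left(6 + S\right)^{2}$ ($r{\left(M,S \right)} = 2 + \left(S + 6\right)^{2} = 2 + \left(6 + S\right)^{2}$)
$2687 + r{\left(39,\left(-9\right) 1 \right)} = 2687 + \left(2 + \left(6 - 9\right)^{2}\right) = 2687 + \left(2 + \left(-3\right)^{2}\right) = 2687 + \left(2 + 9\right) = 2687 + 11 = 2698$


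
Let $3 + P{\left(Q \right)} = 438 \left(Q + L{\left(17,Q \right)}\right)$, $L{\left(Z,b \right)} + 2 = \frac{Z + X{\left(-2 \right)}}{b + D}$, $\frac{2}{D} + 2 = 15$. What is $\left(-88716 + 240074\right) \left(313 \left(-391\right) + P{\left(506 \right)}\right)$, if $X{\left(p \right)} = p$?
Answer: $\frac{4898956632551}{329} \approx 1.489 \cdot 10^{10}$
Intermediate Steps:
$D = \frac{2}{13}$ ($D = \frac{2}{-2 + 15} = \frac{2}{13} \approx 0.15385$)
$L{\left(Z,b \right)} = -2 + \frac{-2 + Z}{\frac{2}{13} + b}$ ($L{\left(Z,b \right)} = -2 + \frac{Z - 2}{b + \frac{2}{13}} = -2 + \frac{-2 + Z}{\frac{2}{13} + b}$)
$P{\left(Q \right)} = -3 + 438 Q + \frac{438 \left(191 - 26 Q\right)}{2 + 13 Q}$ ($P{\left(Q \right)} = -3 + 438 \left(Q + \frac{-30 - 26 Q + 13 \cdot 17}{2 + 13 Q}\right) = -3 + 438 \left(Q + \frac{-30 - 26 Q + 221}{2 + 13 Q}\right) = -3 + 438 \left(Q + \frac{191 - 26 Q}{2 + 13 Q}\right) = -3 + \left(438 Q + \frac{438 \left(191 - 26 Q\right)}{2 + 13 Q}\right) = -3 + 438 Q + \frac{438 \left(191 - 26 Q\right)}{2 + 13 Q}$)
$\left(-88716 + 240074\right) \left(313 \left(-391\right) + P{\left(506 \right)}\right) = \left(-88716 + 240074\right) \left(313 \left(-391\right) + \frac{3 \left(27884 - 1779602 + 1898 \cdot 506^{2}\right)}{2 + 13 \cdot 506}\right) = 151358 \left(-122383 + \frac{3 \left(27884 - 1779602 + 1898 \cdot 256036\right)}{2 + 6578}\right) = 151358 \left(-122383 + \frac{3 \left(27884 - 1779602 + 485956328\right)}{6580}\right) = 151358 \left(-122383 + 3 \cdot \frac{1}{6580} \cdot 484204610\right) = 151358 \left(-122383 + \frac{145261383}{658}\right) = 151358 \cdot \frac{64733369}{658} = \frac{4898956632551}{329}$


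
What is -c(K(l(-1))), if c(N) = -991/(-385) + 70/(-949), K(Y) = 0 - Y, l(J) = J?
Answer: -913509/365365 ≈ -2.5003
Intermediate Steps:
K(Y) = -Y
c(N) = 913509/365365 (c(N) = -991*(-1/385) + 70*(-1/949) = 991/385 - 70/949 = 913509/365365)
-c(K(l(-1))) = -1*913509/365365 = -913509/365365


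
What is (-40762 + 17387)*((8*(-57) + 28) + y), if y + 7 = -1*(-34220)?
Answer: -789724375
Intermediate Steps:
y = 34213 (y = -7 - 1*(-34220) = -7 + 34220 = 34213)
(-40762 + 17387)*((8*(-57) + 28) + y) = (-40762 + 17387)*((8*(-57) + 28) + 34213) = -23375*((-456 + 28) + 34213) = -23375*(-428 + 34213) = -23375*33785 = -789724375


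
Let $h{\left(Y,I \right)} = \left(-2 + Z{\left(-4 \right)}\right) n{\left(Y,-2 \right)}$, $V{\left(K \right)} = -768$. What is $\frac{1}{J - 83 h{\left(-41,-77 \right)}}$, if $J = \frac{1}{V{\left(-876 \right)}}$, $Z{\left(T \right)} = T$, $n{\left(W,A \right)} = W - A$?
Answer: $- \frac{768}{14916097} \approx -5.1488 \cdot 10^{-5}$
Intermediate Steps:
$h{\left(Y,I \right)} = -12 - 6 Y$ ($h{\left(Y,I \right)} = \left(-2 - 4\right) \left(Y - -2\right) = - 6 \left(Y + 2\right) = - 6 \left(2 + Y\right) = -12 - 6 Y$)
$J = - \frac{1}{768}$ ($J = \frac{1}{-768} = - \frac{1}{768} \approx -0.0013021$)
$\frac{1}{J - 83 h{\left(-41,-77 \right)}} = \frac{1}{- \frac{1}{768} - 83 \left(-12 - -246\right)} = \frac{1}{- \frac{1}{768} - 83 \left(-12 + 246\right)} = \frac{1}{- \frac{1}{768} - 19422} = \frac{1}{- \frac{14916097}{768}} = - \frac{768}{14916097}$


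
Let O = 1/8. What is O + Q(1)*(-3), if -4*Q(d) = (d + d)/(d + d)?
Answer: 7/8 ≈ 0.87500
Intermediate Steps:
Q(d) = -¼ (Q(d) = -(d + d)/(4*(d + d)) = -2*d/(4*(2*d)) = -2*d*1/(2*d)/4 = -¼*1 = -¼)
O = ⅛ ≈ 0.12500
O + Q(1)*(-3) = ⅛ - ¼*(-3) = ⅛ + ¾ = 7/8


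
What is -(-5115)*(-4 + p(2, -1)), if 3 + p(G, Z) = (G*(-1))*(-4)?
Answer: 5115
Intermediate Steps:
p(G, Z) = -3 + 4*G (p(G, Z) = -3 + (G*(-1))*(-4) = -3 - G*(-4) = -3 + 4*G)
-(-5115)*(-4 + p(2, -1)) = -(-5115)*(-4 + (-3 + 4*2)) = -(-5115)*(-4 + (-3 + 8)) = -(-5115)*(-4 + 5) = -(-5115) = -341*(-15) = 5115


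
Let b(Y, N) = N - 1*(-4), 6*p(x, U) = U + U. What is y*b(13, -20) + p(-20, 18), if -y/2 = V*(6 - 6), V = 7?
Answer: 6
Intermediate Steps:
y = 0 (y = -14*(6 - 6) = -14*0 = -2*0 = 0)
p(x, U) = U/3 (p(x, U) = (U + U)/6 = (2*U)/6 = U/3)
b(Y, N) = 4 + N (b(Y, N) = N + 4 = 4 + N)
y*b(13, -20) + p(-20, 18) = 0*(4 - 20) + (1/3)*18 = 0*(-16) + 6 = 0 + 6 = 6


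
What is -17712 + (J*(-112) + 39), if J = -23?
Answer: -15097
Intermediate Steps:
-17712 + (J*(-112) + 39) = -17712 + (-23*(-112) + 39) = -17712 + (2576 + 39) = -17712 + 2615 = -15097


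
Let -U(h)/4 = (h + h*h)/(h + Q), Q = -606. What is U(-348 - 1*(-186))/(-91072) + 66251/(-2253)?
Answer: -193085348095/6565926912 ≈ -29.407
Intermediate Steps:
U(h) = -4*(h + h²)/(-606 + h) (U(h) = -4*(h + h*h)/(h - 606) = -4*(h + h²)/(-606 + h))
U(-348 - 1*(-186))/(-91072) + 66251/(-2253) = -4*(-348 - 1*(-186))*(1 + (-348 - 1*(-186)))/(-606 + (-348 - 1*(-186)))/(-91072) + 66251/(-2253) = -4*(-348 + 186)*(1 + (-348 + 186))/(-606 + (-348 + 186))*(-1/91072) + 66251*(-1/2253) = -4*(-162)*(1 - 162)/(-606 - 162)*(-1/91072) - 66251/2253 = -4*(-162)*(-161)/(-768)*(-1/91072) - 66251/2253 = -4*(-162)*(-1/768)*(-161)*(-1/91072) - 66251/2253 = (4347/32)*(-1/91072) - 66251/2253 = -4347/2914304 - 66251/2253 = -193085348095/6565926912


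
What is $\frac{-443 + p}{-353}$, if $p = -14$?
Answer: $\frac{457}{353} \approx 1.2946$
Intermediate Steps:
$\frac{-443 + p}{-353} = \frac{-443 - 14}{-353} = \left(-457\right) \left(- \frac{1}{353}\right) = \frac{457}{353}$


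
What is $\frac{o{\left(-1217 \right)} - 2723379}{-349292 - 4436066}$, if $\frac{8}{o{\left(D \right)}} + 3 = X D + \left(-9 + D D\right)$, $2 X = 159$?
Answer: $\frac{7540085991713}{13248986212058} \approx 0.56911$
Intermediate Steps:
$X = \frac{159}{2}$ ($X = \frac{1}{2} \cdot 159 = \frac{159}{2} \approx 79.5$)
$o{\left(D \right)} = \frac{8}{-12 + D^{2} + \frac{159 D}{2}}$ ($o{\left(D \right)} = \frac{8}{-3 + \left(\frac{159 D}{2} + \left(-9 + D D\right)\right)} = \frac{8}{-3 + \left(\frac{159 D}{2} + \left(-9 + D^{2}\right)\right)} = \frac{8}{-3 + \left(-9 + D^{2} + \frac{159 D}{2}\right)} = \frac{8}{-12 + D^{2} + \frac{159 D}{2}}$)
$\frac{o{\left(-1217 \right)} - 2723379}{-349292 - 4436066} = \frac{\frac{16}{-24 + 2 \left(-1217\right)^{2} + 159 \left(-1217\right)} - 2723379}{-349292 - 4436066} = \frac{\frac{16}{-24 + 2 \cdot 1481089 - 193503} - 2723379}{-4785358} = \left(\frac{16}{-24 + 2962178 - 193503} - 2723379\right) \left(- \frac{1}{4785358}\right) = \left(\frac{16}{2768651} - 2723379\right) \left(- \frac{1}{4785358}\right) = \left(- \frac{7540085991713}{2768651}\right) \left(- \frac{1}{4785358}\right) = \frac{7540085991713}{13248986212058}$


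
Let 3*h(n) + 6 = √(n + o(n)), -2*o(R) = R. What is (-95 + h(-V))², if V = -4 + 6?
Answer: (291 - I)²/9 ≈ 9408.9 - 64.667*I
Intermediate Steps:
V = 2
o(R) = -R/2
h(n) = -2 + √2*√n/6 (h(n) = -2 + √(n - n/2)/3 = -2 + √(n/2)/3 = -2 + (√2*√n/2)/3 = -2 + √2*√n/6)
(-95 + h(-V))² = (-95 + (-2 + √2*√(-1*2)/6))² = (-95 + (-2 + √2*√(-2)/6))² = (-95 + (-2 + √2*(I*√2)/6))² = (-95 + (-2 + I/3))² = (-97 + I/3)²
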